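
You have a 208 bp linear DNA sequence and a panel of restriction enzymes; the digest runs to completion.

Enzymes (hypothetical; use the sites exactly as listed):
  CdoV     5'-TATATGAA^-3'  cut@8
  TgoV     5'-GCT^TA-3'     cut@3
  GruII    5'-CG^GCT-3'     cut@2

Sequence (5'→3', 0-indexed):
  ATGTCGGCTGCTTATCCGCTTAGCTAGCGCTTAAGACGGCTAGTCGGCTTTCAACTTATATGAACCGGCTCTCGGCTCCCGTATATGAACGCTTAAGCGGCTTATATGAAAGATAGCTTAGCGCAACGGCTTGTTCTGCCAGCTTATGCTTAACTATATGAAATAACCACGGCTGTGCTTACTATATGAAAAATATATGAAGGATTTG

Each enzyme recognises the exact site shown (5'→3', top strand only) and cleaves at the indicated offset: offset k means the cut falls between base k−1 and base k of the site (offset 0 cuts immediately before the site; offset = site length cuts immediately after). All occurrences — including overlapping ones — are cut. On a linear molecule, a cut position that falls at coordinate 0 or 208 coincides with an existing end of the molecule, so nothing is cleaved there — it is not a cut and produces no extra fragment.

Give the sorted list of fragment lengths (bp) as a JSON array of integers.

[3,3,4,6,6,6,6,7,7,7,8,8,8,8,8,9,10,11,11,11,12,15,16,18]

Site scan:
  CdoV TATATGAA/8: at [56, 81, 102, 154, 182, 193] ⇒ [64, 89, 110, 162, 190, 201]
  TgoV GCTTA/3: at [9, 17, 28, 90, 99, 115, 141, 147, 176] ⇒ [12, 20, 31, 93, 102, 118, 144, 150, 179]
  GruII CGGCT/2: at [4, 36, 44, 65, 72, 97, 126, 169] ⇒ [6, 38, 46, 67, 74, 99, 128, 171]

All cut coordinates (distinct, sorted): [6, 12, 20, 31, 38, 46, 64, 67, 74, 89, 93, 99, 102, 110, 118, 128, 144, 150, 162, 171, 179, 190, 201]

Fragments:
  [0,6): 6 bp
  [6,12): 6 bp
  [12,20): 8 bp
  [20,31): 11 bp
  [31,38): 7 bp
  [38,46): 8 bp
  [46,64): 18 bp
  [64,67): 3 bp
  [67,74): 7 bp
  [74,89): 15 bp
  [89,93): 4 bp
  [93,99): 6 bp
  [99,102): 3 bp
  [102,110): 8 bp
  [110,118): 8 bp
  [118,128): 10 bp
  [128,144): 16 bp
  [144,150): 6 bp
  [150,162): 12 bp
  [162,171): 9 bp
  [171,179): 8 bp
  [179,190): 11 bp
  [190,201): 11 bp
  [201,208): 7 bp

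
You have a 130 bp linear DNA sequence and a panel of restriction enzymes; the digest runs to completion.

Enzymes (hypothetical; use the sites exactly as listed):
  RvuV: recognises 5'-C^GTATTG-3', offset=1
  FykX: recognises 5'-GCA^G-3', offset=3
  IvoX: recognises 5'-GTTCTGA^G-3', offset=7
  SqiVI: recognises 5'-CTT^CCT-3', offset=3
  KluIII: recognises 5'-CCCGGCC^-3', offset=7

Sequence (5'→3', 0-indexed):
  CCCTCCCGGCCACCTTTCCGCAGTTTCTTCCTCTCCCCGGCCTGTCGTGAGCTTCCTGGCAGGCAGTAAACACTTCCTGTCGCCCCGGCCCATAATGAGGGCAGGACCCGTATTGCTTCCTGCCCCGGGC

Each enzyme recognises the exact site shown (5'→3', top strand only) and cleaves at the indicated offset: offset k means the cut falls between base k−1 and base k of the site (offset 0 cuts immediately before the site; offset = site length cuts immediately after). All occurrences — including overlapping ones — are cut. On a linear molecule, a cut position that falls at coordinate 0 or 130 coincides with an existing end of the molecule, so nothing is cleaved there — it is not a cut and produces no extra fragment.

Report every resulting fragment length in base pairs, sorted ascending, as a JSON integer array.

[4,6,7,7,9,10,11,11,12,12,13,13,15]

Per-enzyme occurrences:
  RvuV (CGTATTG, off=1): starts [108] → cuts [109]
  FykX (GCAG, off=3): starts [19, 58, 62, 100] → cuts [22, 61, 65, 103]
  IvoX (GTTCTGAG, off=7): no sites
  SqiVI (CTTCCT, off=3): starts [26, 51, 72, 115] → cuts [29, 54, 75, 118]
  KluIII (CCCGGCC, off=7): starts [4, 35, 83] → cuts [11, 42, 90]

All cut coordinates (distinct, sorted): [11, 22, 29, 42, 54, 61, 65, 75, 90, 103, 109, 118]

Fragments:
  [0,11): 11 bp
  [11,22): 11 bp
  [22,29): 7 bp
  [29,42): 13 bp
  [42,54): 12 bp
  [54,61): 7 bp
  [61,65): 4 bp
  [65,75): 10 bp
  [75,90): 15 bp
  [90,103): 13 bp
  [103,109): 6 bp
  [109,118): 9 bp
  [118,130): 12 bp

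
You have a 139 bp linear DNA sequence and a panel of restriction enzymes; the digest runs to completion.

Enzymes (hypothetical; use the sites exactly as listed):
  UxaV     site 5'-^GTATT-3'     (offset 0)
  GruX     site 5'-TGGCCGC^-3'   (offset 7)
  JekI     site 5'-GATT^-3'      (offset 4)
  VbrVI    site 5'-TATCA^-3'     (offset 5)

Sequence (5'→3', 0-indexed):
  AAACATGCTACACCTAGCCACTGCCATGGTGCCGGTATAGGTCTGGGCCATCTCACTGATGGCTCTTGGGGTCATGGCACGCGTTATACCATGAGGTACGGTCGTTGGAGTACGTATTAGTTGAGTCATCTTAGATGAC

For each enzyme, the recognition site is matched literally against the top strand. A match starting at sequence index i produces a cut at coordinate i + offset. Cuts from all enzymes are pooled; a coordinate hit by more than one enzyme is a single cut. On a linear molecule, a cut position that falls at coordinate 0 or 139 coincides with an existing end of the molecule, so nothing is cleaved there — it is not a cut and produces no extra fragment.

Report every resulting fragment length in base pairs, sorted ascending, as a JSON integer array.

Per-enzyme occurrences:
  UxaV GTATT/0: at [113] ⇒ [113]
  GruX (TGGCCGC, off=7): no sites
  JekI (GATT, off=4): no sites
  VbrVI (TATCA, off=5): no sites

Pooled cuts: [113]

Fragment lengths:
  [0,113): 113 bp
  [113,139): 26 bp

[26,113]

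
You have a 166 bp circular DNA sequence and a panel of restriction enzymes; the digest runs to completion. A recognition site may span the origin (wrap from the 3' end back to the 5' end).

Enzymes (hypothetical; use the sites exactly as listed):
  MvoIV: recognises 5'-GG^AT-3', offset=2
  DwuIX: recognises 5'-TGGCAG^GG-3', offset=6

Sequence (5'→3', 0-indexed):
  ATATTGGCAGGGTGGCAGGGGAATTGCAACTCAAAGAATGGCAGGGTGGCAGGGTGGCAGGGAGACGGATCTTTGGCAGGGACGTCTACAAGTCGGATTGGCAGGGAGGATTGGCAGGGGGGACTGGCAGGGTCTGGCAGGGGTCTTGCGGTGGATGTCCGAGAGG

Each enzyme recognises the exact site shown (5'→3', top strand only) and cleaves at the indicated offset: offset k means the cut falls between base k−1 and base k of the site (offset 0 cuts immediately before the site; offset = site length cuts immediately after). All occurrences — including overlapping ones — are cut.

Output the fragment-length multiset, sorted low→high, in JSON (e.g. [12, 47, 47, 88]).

[5,8,8,8,8,8,8,10,10,11,12,13,14,17,26]

Scan for sites:
  MvoIV (GGAT, off=2): starts [66, 94, 107, 152, 164] → cuts [0, 68, 96, 109, 154]
  DwuIX (TGGCAGGG, off=6): starts [4, 12, 38, 46, 54, 73, 98, 111, 124, 134] → cuts [10, 18, 44, 52, 60, 79, 104, 117, 130, 140]

Pooled cuts: [0, 10, 18, 44, 52, 60, 68, 79, 96, 104, 109, 117, 130, 140, 154]

Fragments:
  0→10: 10 bp
  10→18: 8 bp
  18→44: 26 bp
  44→52: 8 bp
  52→60: 8 bp
  60→68: 8 bp
  68→79: 11 bp
  79→96: 17 bp
  96→104: 8 bp
  104→109: 5 bp
  109→117: 8 bp
  117→130: 13 bp
  130→140: 10 bp
  140→154: 14 bp
  154→0 (wrap): 166-154+0 = 12 bp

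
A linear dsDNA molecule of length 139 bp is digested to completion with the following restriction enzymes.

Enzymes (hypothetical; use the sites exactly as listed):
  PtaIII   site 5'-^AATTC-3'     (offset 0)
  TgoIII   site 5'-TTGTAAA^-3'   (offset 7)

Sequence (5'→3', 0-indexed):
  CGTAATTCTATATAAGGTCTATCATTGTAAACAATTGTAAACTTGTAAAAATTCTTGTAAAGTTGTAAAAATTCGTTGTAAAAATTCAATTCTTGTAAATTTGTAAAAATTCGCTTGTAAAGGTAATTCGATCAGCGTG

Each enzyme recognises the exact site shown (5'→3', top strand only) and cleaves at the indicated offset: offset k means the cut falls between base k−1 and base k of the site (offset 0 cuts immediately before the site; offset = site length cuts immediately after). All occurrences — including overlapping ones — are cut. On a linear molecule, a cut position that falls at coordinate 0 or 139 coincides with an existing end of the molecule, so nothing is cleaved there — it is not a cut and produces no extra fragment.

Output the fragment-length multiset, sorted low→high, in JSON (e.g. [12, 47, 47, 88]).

Per-enzyme occurrences:
  PtaIII AATTC/0: at [3, 49, 69, 82, 87, 107, 124] ⇒ [3, 49, 69, 82, 87, 107, 124]
  TgoIII TTGTAAA/7: at [24, 34, 42, 54, 62, 75, 92, 100, 114] ⇒ [31, 41, 49, 61, 69, 82, 99, 107, 121]

Pooled cuts: [3, 31, 41, 49, 61, 69, 82, 87, 99, 107, 121, 124]

Fragment lengths:
  [0,3): 3 bp
  [3,31): 28 bp
  [31,41): 10 bp
  [41,49): 8 bp
  [49,61): 12 bp
  [61,69): 8 bp
  [69,82): 13 bp
  [82,87): 5 bp
  [87,99): 12 bp
  [99,107): 8 bp
  [107,121): 14 bp
  [121,124): 3 bp
  [124,139): 15 bp

[3,3,5,8,8,8,10,12,12,13,14,15,28]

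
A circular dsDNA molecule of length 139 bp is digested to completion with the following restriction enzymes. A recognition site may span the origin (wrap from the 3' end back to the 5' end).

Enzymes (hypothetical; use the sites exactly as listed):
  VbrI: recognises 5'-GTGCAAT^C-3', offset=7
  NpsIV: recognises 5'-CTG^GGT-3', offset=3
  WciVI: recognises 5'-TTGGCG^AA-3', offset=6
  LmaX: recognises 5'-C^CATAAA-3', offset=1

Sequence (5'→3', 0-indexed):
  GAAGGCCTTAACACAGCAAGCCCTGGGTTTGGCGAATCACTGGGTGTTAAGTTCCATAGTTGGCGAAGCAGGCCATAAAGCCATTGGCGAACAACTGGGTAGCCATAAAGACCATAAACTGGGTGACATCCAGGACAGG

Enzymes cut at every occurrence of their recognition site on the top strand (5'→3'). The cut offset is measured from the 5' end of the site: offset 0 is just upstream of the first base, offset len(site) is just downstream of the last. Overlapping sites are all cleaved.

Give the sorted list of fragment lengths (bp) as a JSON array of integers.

[6,8,8,8,9,9,9,16,23,43]

Per-enzyme occurrences:
  VbrI (GTGCAATC, off=7): no sites
  NpsIV CTGGGT/3: at [22, 39, 94, 118] ⇒ [25, 42, 97, 121]
  WciVI TTGGCGAA/6: at [28, 59, 83] ⇒ [34, 65, 89]
  LmaX CCATAAA/1: at [72, 102, 111] ⇒ [73, 103, 112]

All cut coordinates (distinct, sorted): [25, 34, 42, 65, 73, 89, 97, 103, 112, 121]

Fragments:
  25→34: 9 bp
  34→42: 8 bp
  42→65: 23 bp
  65→73: 8 bp
  73→89: 16 bp
  89→97: 8 bp
  97→103: 6 bp
  103→112: 9 bp
  112→121: 9 bp
  121→25 (wrap): 139-121+25 = 43 bp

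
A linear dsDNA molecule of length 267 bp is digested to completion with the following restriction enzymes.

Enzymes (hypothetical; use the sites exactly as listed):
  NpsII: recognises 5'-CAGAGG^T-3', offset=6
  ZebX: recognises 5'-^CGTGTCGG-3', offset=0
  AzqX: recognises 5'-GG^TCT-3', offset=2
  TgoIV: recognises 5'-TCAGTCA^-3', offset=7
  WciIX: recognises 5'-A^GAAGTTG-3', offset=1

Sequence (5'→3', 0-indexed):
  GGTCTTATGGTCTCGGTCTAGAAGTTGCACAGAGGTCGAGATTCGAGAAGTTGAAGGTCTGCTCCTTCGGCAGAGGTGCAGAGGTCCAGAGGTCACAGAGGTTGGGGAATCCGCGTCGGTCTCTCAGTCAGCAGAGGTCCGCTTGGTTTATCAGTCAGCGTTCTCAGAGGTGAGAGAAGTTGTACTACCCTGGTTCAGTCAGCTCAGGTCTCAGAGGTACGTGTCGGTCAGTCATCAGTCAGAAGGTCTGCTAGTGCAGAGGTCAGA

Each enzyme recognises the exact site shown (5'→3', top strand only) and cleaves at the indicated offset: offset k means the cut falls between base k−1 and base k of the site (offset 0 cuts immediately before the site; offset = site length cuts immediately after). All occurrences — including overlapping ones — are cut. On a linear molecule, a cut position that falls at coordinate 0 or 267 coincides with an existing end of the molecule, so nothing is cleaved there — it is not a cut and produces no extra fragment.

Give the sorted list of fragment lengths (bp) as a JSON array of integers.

[2,2,4,5,5,5,6,7,7,7,8,8,8,9,9,11,11,11,13,15,15,16,18,19,20,26]

Scan for sites:
  NpsII CAGAGGT/6: at [29, 70, 78, 86, 95, 131, 164, 211, 256] ⇒ [35, 76, 84, 92, 101, 137, 170, 217, 262]
  ZebX CGTGTCGG/0: at [219] ⇒ [219]
  AzqX GGTCT/2: at [0, 8, 14, 55, 117, 206, 244] ⇒ [2, 10, 16, 57, 119, 208, 246]
  TgoIV TCAGTCA/7: at [123, 150, 194, 227, 234] ⇒ [130, 157, 201, 234, 241]
  WciIX AGAAGTTG/1: at [19, 45, 174] ⇒ [20, 46, 175]

Pooled cuts: [2, 10, 16, 20, 35, 46, 57, 76, 84, 92, 101, 119, 130, 137, 157, 170, 175, 201, 208, 217, 219, 234, 241, 246, 262]

Fragment lengths:
  [0,2): 2 bp
  [2,10): 8 bp
  [10,16): 6 bp
  [16,20): 4 bp
  [20,35): 15 bp
  [35,46): 11 bp
  [46,57): 11 bp
  [57,76): 19 bp
  [76,84): 8 bp
  [84,92): 8 bp
  [92,101): 9 bp
  [101,119): 18 bp
  [119,130): 11 bp
  [130,137): 7 bp
  [137,157): 20 bp
  [157,170): 13 bp
  [170,175): 5 bp
  [175,201): 26 bp
  [201,208): 7 bp
  [208,217): 9 bp
  [217,219): 2 bp
  [219,234): 15 bp
  [234,241): 7 bp
  [241,246): 5 bp
  [246,262): 16 bp
  [262,267): 5 bp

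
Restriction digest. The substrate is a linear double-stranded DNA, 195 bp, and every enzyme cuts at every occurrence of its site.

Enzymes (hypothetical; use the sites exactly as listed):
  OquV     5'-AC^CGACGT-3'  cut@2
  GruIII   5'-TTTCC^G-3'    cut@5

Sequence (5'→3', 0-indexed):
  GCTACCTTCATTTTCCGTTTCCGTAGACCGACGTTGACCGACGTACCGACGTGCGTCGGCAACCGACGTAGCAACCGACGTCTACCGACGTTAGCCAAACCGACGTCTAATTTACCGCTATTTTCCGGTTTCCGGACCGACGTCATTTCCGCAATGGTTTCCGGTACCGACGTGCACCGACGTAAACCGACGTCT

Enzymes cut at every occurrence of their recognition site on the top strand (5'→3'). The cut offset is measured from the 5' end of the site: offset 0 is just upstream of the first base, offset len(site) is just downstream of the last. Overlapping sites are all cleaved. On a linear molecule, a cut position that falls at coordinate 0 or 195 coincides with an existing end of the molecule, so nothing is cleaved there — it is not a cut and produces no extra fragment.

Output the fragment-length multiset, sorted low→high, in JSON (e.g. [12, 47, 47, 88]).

[4,5,6,6,7,8,8,10,10,10,10,12,12,13,15,16,17,26]

Site scan:
  OquV (ACCGACGT, off=2): starts [26, 36, 44, 61, 73, 83, 98, 135, 165, 175, 185] → cuts [28, 38, 46, 63, 75, 85, 100, 137, 167, 177, 187]
  GruIII (TTTCCG, off=5): starts [11, 17, 121, 128, 145, 157] → cuts [16, 22, 126, 133, 150, 162]

Pooled cuts: [16, 22, 28, 38, 46, 63, 75, 85, 100, 126, 133, 137, 150, 162, 167, 177, 187]

Fragments:
  [0,16): 16 bp
  [16,22): 6 bp
  [22,28): 6 bp
  [28,38): 10 bp
  [38,46): 8 bp
  [46,63): 17 bp
  [63,75): 12 bp
  [75,85): 10 bp
  [85,100): 15 bp
  [100,126): 26 bp
  [126,133): 7 bp
  [133,137): 4 bp
  [137,150): 13 bp
  [150,162): 12 bp
  [162,167): 5 bp
  [167,177): 10 bp
  [177,187): 10 bp
  [187,195): 8 bp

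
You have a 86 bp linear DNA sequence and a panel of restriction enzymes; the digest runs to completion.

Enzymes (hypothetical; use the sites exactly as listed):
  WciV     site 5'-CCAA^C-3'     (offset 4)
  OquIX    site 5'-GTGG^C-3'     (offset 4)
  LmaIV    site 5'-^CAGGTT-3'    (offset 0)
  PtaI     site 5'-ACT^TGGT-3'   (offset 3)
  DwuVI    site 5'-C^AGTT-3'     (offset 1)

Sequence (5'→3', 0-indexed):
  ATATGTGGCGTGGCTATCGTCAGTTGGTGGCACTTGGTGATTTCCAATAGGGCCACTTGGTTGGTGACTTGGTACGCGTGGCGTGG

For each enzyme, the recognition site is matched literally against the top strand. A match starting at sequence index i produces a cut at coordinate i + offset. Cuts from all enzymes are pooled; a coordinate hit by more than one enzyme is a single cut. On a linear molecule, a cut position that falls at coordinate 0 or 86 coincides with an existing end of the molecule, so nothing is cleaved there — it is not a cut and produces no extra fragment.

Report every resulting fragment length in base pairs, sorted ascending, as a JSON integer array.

Scan for sites:
  WciV (CCAAC, off=4): no sites
  OquIX GTGGC/4: at [4, 9, 26, 77] ⇒ [8, 13, 30, 81]
  LmaIV (CAGGTT, off=0): no sites
  PtaI ACTTGGT/3: at [31, 54, 66] ⇒ [34, 57, 69]
  DwuVI CAGTT/1: at [20] ⇒ [21]

Pooled cuts: [8, 13, 21, 30, 34, 57, 69, 81]

Fragment lengths:
  [0,8): 8 bp
  [8,13): 5 bp
  [13,21): 8 bp
  [21,30): 9 bp
  [30,34): 4 bp
  [34,57): 23 bp
  [57,69): 12 bp
  [69,81): 12 bp
  [81,86): 5 bp

[4,5,5,8,8,9,12,12,23]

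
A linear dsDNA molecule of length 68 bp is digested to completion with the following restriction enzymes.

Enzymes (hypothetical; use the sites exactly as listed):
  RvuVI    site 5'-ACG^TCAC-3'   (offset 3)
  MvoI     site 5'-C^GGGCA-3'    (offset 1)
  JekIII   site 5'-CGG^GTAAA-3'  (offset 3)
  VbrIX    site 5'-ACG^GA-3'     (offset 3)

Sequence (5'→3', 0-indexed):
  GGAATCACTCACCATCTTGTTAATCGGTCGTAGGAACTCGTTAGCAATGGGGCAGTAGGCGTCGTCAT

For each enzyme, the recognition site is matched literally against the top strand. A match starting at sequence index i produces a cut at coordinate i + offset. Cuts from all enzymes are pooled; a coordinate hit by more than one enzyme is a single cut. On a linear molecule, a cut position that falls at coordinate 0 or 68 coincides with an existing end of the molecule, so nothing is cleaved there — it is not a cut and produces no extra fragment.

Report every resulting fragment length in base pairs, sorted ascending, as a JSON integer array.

[68]

Scan for sites:
  RvuVI (ACGTCAC, off=3): no sites
  MvoI (CGGGCA, off=1): no sites
  JekIII (CGGGTAAA, off=3): no sites
  VbrIX (ACGGA, off=3): no sites

Pooled cuts: ∅

Fragment lengths:
  no cuts → one linear fragment of 68 bp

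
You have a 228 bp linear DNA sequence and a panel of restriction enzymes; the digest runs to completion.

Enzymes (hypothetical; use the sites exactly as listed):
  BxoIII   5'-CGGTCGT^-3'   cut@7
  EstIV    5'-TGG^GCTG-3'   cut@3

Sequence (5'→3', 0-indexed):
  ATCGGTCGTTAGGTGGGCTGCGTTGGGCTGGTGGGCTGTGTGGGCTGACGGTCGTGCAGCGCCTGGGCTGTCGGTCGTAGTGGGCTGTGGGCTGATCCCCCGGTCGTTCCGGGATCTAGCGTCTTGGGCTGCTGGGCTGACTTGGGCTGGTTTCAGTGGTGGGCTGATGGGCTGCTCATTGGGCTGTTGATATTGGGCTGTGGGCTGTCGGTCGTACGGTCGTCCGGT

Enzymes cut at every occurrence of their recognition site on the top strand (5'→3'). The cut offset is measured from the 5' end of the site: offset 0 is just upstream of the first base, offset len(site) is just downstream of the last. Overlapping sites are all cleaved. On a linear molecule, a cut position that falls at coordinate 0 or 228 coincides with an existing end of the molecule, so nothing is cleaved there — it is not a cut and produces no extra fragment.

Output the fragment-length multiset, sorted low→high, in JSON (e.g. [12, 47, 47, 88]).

Per-enzyme occurrences:
  BxoIII CGGTCGT/7: at [2, 48, 71, 100, 208, 216] ⇒ [9, 55, 78, 107, 215, 223]
  EstIV TGGGCTG/3: at [13, 23, 31, 40, 63, 80, 87, 124, 132, 142, 159, 167, 179, 193, 200] ⇒ [16, 26, 34, 43, 66, 83, 90, 127, 135, 145, 162, 170, 182, 196, 203]

Pooled cuts: [9, 16, 26, 34, 43, 55, 66, 78, 83, 90, 107, 127, 135, 145, 162, 170, 182, 196, 203, 215, 223]

Fragment lengths:
  [0,9): 9 bp
  [9,16): 7 bp
  [16,26): 10 bp
  [26,34): 8 bp
  [34,43): 9 bp
  [43,55): 12 bp
  [55,66): 11 bp
  [66,78): 12 bp
  [78,83): 5 bp
  [83,90): 7 bp
  [90,107): 17 bp
  [107,127): 20 bp
  [127,135): 8 bp
  [135,145): 10 bp
  [145,162): 17 bp
  [162,170): 8 bp
  [170,182): 12 bp
  [182,196): 14 bp
  [196,203): 7 bp
  [203,215): 12 bp
  [215,223): 8 bp
  [223,228): 5 bp

[5,5,7,7,7,8,8,8,8,9,9,10,10,11,12,12,12,12,14,17,17,20]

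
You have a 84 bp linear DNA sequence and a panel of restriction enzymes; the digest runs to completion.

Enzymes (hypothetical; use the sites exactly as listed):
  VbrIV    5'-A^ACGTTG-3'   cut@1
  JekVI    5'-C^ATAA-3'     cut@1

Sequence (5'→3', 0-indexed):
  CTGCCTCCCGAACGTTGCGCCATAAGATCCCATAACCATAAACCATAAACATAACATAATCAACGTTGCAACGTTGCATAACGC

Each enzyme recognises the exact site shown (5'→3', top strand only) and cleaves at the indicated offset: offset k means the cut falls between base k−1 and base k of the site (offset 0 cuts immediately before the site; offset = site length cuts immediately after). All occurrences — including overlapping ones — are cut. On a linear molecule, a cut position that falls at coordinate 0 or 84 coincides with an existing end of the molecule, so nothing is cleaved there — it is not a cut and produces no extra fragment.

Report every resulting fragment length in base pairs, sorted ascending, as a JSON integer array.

[5,6,6,7,7,7,7,8,10,10,11]

Site scan:
  VbrIV (AACGTTG, off=1): starts [10, 61, 69] → cuts [11, 62, 70]
  JekVI (CATAA, off=1): starts [20, 30, 36, 43, 49, 54, 76] → cuts [21, 31, 37, 44, 50, 55, 77]

All cut coordinates (distinct, sorted): [11, 21, 31, 37, 44, 50, 55, 62, 70, 77]

Fragment lengths:
  [0,11): 11 bp
  [11,21): 10 bp
  [21,31): 10 bp
  [31,37): 6 bp
  [37,44): 7 bp
  [44,50): 6 bp
  [50,55): 5 bp
  [55,62): 7 bp
  [62,70): 8 bp
  [70,77): 7 bp
  [77,84): 7 bp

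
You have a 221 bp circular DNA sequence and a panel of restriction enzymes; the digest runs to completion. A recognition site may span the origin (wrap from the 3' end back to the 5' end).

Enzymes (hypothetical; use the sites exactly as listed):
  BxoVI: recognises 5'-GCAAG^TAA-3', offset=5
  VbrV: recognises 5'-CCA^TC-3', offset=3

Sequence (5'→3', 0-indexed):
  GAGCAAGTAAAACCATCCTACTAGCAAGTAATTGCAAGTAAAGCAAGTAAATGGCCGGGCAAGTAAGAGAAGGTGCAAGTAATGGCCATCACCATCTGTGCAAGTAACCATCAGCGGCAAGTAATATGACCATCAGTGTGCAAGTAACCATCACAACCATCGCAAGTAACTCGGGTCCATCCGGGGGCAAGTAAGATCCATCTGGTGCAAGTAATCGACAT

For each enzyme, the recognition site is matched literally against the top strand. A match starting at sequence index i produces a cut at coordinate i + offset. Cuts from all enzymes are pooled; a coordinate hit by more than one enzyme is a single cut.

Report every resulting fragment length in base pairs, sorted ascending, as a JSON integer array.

[6,6,6,7,8,9,9,9,9,10,10,11,11,11,12,12,13,13,16,16,17]

Site scan:
  BxoVI (GCAAGTAA, off=5): starts [2, 23, 33, 42, 58, 74, 99, 116, 139, 161, 186, 206] → cuts [7, 28, 38, 47, 63, 79, 104, 121, 144, 166, 191, 211]
  VbrV (CCATC, off=3): starts [12, 85, 91, 107, 129, 147, 156, 176, 197] → cuts [15, 88, 94, 110, 132, 150, 159, 179, 200]

All cut coordinates (distinct, sorted): [7, 15, 28, 38, 47, 63, 79, 88, 94, 104, 110, 121, 132, 144, 150, 159, 166, 179, 191, 200, 211]

Fragments:
  7→15: 8 bp
  15→28: 13 bp
  28→38: 10 bp
  38→47: 9 bp
  47→63: 16 bp
  63→79: 16 bp
  79→88: 9 bp
  88→94: 6 bp
  94→104: 10 bp
  104→110: 6 bp
  110→121: 11 bp
  121→132: 11 bp
  132→144: 12 bp
  144→150: 6 bp
  150→159: 9 bp
  159→166: 7 bp
  166→179: 13 bp
  179→191: 12 bp
  191→200: 9 bp
  200→211: 11 bp
  211→7 (wrap): 221-211+7 = 17 bp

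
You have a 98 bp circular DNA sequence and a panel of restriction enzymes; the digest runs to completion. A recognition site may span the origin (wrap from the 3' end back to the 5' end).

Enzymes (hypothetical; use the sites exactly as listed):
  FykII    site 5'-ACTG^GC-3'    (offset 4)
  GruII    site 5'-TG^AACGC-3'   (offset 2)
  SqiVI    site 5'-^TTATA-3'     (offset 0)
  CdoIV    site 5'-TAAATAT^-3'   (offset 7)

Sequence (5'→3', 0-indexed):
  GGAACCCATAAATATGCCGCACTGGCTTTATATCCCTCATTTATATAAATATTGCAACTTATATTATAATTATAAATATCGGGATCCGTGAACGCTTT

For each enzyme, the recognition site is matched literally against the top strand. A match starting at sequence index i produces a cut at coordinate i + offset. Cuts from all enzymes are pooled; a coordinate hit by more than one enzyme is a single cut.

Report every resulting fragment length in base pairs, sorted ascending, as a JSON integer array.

[3,5,6,6,9,10,11,12,13,23]

Site scan:
  FykII ACTGGC/4: at [20] ⇒ [24]
  GruII TGAACGC/2: at [88] ⇒ [90]
  SqiVI TTATA/0: at [27, 40, 58, 63, 69] ⇒ [27, 40, 58, 63, 69]
  CdoIV TAAATAT/7: at [8, 45, 72] ⇒ [15, 52, 79]

All cut coordinates (distinct, sorted): [15, 24, 27, 40, 52, 58, 63, 69, 79, 90]

Fragments:
  15→24: 9 bp
  24→27: 3 bp
  27→40: 13 bp
  40→52: 12 bp
  52→58: 6 bp
  58→63: 5 bp
  63→69: 6 bp
  69→79: 10 bp
  79→90: 11 bp
  90→15 (wrap): 98-90+15 = 23 bp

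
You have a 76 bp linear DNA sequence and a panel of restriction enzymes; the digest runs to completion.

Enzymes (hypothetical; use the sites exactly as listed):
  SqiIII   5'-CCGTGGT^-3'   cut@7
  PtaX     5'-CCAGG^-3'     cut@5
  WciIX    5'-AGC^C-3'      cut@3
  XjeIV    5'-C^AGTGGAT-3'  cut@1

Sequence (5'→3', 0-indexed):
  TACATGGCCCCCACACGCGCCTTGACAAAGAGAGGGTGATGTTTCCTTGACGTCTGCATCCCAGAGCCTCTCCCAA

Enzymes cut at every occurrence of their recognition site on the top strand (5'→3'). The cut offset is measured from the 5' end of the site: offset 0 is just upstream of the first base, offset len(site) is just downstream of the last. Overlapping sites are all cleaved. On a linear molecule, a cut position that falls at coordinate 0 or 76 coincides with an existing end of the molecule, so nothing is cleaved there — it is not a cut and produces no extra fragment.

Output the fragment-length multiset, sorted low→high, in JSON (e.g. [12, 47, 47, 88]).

[9,67]

Per-enzyme occurrences:
  SqiIII (CCGTGGT, off=7): no sites
  PtaX (CCAGG, off=5): no sites
  WciIX AGCC/3: at [64] ⇒ [67]
  XjeIV (CAGTGGAT, off=1): no sites

All cut coordinates (distinct, sorted): [67]

Fragments:
  [0,67): 67 bp
  [67,76): 9 bp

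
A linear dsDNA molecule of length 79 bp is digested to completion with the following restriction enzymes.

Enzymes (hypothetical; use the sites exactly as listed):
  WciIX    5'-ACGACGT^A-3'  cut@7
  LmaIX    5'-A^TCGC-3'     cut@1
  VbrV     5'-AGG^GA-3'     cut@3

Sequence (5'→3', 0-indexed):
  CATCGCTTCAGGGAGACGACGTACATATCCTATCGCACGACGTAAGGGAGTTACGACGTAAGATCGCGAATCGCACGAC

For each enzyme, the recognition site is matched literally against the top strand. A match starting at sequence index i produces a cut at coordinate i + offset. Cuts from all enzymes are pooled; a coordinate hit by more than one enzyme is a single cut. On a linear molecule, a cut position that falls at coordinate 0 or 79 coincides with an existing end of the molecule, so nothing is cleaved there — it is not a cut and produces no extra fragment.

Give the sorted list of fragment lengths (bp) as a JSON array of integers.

Site scan:
  WciIX ACGACGTA/7: at [15, 36, 52] ⇒ [22, 43, 59]
  LmaIX ATCGC/1: at [1, 31, 62, 69] ⇒ [2, 32, 63, 70]
  VbrV AGGGA/3: at [9, 44] ⇒ [12, 47]

All cut coordinates (distinct, sorted): [2, 12, 22, 32, 43, 47, 59, 63, 70]

Fragments:
  [0,2): 2 bp
  [2,12): 10 bp
  [12,22): 10 bp
  [22,32): 10 bp
  [32,43): 11 bp
  [43,47): 4 bp
  [47,59): 12 bp
  [59,63): 4 bp
  [63,70): 7 bp
  [70,79): 9 bp

[2,4,4,7,9,10,10,10,11,12]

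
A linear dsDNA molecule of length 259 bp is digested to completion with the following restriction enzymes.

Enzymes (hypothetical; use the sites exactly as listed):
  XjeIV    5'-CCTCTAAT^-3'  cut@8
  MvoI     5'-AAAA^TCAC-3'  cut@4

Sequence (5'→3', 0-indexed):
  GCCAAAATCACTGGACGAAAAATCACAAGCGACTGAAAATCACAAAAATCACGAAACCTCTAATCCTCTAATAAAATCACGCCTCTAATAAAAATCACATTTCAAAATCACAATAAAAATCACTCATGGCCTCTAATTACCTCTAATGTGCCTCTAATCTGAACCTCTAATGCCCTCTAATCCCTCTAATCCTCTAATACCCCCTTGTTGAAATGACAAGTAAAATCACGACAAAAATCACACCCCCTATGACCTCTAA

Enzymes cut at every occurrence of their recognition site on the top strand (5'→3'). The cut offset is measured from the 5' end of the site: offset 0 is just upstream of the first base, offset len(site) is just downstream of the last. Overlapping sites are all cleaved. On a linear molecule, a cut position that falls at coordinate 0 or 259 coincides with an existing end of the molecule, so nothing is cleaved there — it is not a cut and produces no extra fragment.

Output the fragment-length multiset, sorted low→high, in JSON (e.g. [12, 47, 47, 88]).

Site scan:
  XjeIV (CCTCTAAT, off=8): starts [56, 64, 81, 129, 139, 150, 163, 173, 182, 190] → cuts [64, 72, 89, 137, 147, 158, 171, 181, 190, 198]
  MvoI (AAAATCAC, off=4): starts [3, 18, 35, 44, 72, 90, 103, 115, 221, 233] → cuts [7, 22, 39, 48, 76, 94, 107, 119, 225, 237]

All cut coordinates (distinct, sorted): [7, 22, 39, 48, 64, 72, 76, 89, 94, 107, 119, 137, 147, 158, 171, 181, 190, 198, 225, 237]

Fragments:
  [0,7): 7 bp
  [7,22): 15 bp
  [22,39): 17 bp
  [39,48): 9 bp
  [48,64): 16 bp
  [64,72): 8 bp
  [72,76): 4 bp
  [76,89): 13 bp
  [89,94): 5 bp
  [94,107): 13 bp
  [107,119): 12 bp
  [119,137): 18 bp
  [137,147): 10 bp
  [147,158): 11 bp
  [158,171): 13 bp
  [171,181): 10 bp
  [181,190): 9 bp
  [190,198): 8 bp
  [198,225): 27 bp
  [225,237): 12 bp
  [237,259): 22 bp

[4,5,7,8,8,9,9,10,10,11,12,12,13,13,13,15,16,17,18,22,27]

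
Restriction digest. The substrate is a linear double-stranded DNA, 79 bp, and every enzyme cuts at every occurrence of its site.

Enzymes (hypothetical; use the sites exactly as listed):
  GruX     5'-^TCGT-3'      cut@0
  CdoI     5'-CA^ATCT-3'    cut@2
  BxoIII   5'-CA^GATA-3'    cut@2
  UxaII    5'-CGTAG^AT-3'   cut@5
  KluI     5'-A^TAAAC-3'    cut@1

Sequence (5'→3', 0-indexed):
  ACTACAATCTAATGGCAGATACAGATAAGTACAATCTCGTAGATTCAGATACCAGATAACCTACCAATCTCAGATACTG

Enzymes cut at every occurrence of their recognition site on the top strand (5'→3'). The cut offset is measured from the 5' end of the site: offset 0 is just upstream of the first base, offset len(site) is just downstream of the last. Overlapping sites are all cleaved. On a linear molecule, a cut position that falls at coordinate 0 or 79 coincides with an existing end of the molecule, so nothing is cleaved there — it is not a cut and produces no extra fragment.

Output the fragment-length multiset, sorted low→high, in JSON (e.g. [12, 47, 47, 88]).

Per-enzyme occurrences:
  GruX (TCGT, off=0): starts [36] → cuts [36]
  CdoI (CAATCT, off=2): starts [4, 31, 64] → cuts [6, 33, 66]
  BxoIII (CAGATA, off=2): starts [15, 21, 45, 52, 70] → cuts [17, 23, 47, 54, 72]
  UxaII (CGTAGAT, off=5): starts [37] → cuts [42]
  KluI (ATAAAC, off=1): no sites

All cut coordinates (distinct, sorted): [6, 17, 23, 33, 36, 42, 47, 54, 66, 72]

Fragments:
  [0,6): 6 bp
  [6,17): 11 bp
  [17,23): 6 bp
  [23,33): 10 bp
  [33,36): 3 bp
  [36,42): 6 bp
  [42,47): 5 bp
  [47,54): 7 bp
  [54,66): 12 bp
  [66,72): 6 bp
  [72,79): 7 bp

[3,5,6,6,6,6,7,7,10,11,12]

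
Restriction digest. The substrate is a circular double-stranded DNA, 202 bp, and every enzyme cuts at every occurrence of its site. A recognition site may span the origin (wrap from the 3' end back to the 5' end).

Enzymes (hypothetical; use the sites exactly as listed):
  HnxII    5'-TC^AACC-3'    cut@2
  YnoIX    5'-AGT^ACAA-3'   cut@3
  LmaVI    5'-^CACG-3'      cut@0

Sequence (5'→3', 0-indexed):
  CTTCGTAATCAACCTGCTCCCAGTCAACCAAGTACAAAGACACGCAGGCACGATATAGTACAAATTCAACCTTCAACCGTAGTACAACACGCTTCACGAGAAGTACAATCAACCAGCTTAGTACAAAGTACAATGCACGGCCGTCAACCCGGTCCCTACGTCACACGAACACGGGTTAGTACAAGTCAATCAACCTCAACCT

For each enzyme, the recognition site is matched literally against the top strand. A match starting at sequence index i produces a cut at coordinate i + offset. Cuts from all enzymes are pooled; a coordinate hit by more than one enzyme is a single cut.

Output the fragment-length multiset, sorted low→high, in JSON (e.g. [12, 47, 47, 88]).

[4,6,6,6,6,7,7,7,7,8,8,8,9,10,10,11,11,11,12,15,15,18]

Site scan:
  HnxII TCAACC/2: at [8, 23, 65, 72, 108, 143, 189, 195] ⇒ [10, 25, 67, 74, 110, 145, 191, 197]
  YnoIX AGTACAA/3: at [30, 56, 80, 101, 119, 126, 177] ⇒ [33, 59, 83, 104, 122, 129, 180]
  LmaVI CACG/0: at [40, 48, 87, 94, 135, 163, 169] ⇒ [40, 48, 87, 94, 135, 163, 169]

Pooled cuts: [10, 25, 33, 40, 48, 59, 67, 74, 83, 87, 94, 104, 110, 122, 129, 135, 145, 163, 169, 180, 191, 197]

Fragments:
  10→25: 15 bp
  25→33: 8 bp
  33→40: 7 bp
  40→48: 8 bp
  48→59: 11 bp
  59→67: 8 bp
  67→74: 7 bp
  74→83: 9 bp
  83→87: 4 bp
  87→94: 7 bp
  94→104: 10 bp
  104→110: 6 bp
  110→122: 12 bp
  122→129: 7 bp
  129→135: 6 bp
  135→145: 10 bp
  145→163: 18 bp
  163→169: 6 bp
  169→180: 11 bp
  180→191: 11 bp
  191→197: 6 bp
  197→10 (wrap): 202-197+10 = 15 bp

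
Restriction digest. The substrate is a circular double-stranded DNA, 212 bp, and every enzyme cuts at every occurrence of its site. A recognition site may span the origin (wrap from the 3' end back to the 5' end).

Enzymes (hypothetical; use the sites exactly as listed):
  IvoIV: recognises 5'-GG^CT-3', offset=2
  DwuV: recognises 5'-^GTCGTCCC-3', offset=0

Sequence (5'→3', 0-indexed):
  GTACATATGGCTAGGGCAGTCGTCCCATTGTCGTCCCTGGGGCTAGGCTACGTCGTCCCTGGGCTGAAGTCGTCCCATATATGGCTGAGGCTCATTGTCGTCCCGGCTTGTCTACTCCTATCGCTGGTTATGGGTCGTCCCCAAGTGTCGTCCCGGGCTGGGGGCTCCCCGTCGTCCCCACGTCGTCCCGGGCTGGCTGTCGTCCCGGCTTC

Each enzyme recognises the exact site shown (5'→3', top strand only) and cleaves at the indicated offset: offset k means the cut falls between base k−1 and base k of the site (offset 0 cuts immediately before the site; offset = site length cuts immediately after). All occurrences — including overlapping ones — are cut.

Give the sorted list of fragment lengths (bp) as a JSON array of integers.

Scan for sites:
  IvoIV GGCT/2: at [8, 40, 45, 61, 82, 88, 104, 155, 162, 190, 194, 206] ⇒ [10, 42, 47, 63, 84, 90, 106, 157, 164, 192, 196, 208]
  DwuV GTCGTCCC/0: at [18, 29, 51, 68, 96, 133, 146, 170, 181, 198] ⇒ [18, 29, 51, 68, 96, 133, 146, 170, 181, 198]

Pooled cuts: [10, 18, 29, 42, 47, 51, 63, 68, 84, 90, 96, 106, 133, 146, 157, 164, 170, 181, 192, 196, 198, 208]

Fragments:
  10→18: 8 bp
  18→29: 11 bp
  29→42: 13 bp
  42→47: 5 bp
  47→51: 4 bp
  51→63: 12 bp
  63→68: 5 bp
  68→84: 16 bp
  84→90: 6 bp
  90→96: 6 bp
  96→106: 10 bp
  106→133: 27 bp
  133→146: 13 bp
  146→157: 11 bp
  157→164: 7 bp
  164→170: 6 bp
  170→181: 11 bp
  181→192: 11 bp
  192→196: 4 bp
  196→198: 2 bp
  198→208: 10 bp
  208→10 (wrap): 212-208+10 = 14 bp

[2,4,4,5,5,6,6,6,7,8,10,10,11,11,11,11,12,13,13,14,16,27]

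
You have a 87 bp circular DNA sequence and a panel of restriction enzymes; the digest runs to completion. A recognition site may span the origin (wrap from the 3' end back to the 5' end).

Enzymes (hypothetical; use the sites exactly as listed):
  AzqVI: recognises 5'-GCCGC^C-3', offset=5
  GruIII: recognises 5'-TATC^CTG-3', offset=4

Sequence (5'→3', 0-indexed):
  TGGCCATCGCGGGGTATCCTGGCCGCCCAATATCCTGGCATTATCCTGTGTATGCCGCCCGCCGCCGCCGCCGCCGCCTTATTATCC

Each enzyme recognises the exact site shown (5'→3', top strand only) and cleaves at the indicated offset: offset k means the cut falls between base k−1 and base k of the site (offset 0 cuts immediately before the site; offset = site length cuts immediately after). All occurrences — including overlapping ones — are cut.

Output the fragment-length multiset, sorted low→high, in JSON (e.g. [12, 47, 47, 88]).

Scan for sites:
  AzqVI GCCGCC/5: at [21, 53, 60, 63, 66, 69, 72] ⇒ [26, 58, 65, 68, 71, 74, 77]
  GruIII TATCCTG/4: at [14, 30, 41, 82] ⇒ [18, 34, 45, 86]

Pooled cuts: [18, 26, 34, 45, 58, 65, 68, 71, 74, 77, 86]

Fragment lengths:
  18→26: 8 bp
  26→34: 8 bp
  34→45: 11 bp
  45→58: 13 bp
  58→65: 7 bp
  65→68: 3 bp
  68→71: 3 bp
  71→74: 3 bp
  74→77: 3 bp
  77→86: 9 bp
  86→18 (wrap): 87-86+18 = 19 bp

[3,3,3,3,7,8,8,9,11,13,19]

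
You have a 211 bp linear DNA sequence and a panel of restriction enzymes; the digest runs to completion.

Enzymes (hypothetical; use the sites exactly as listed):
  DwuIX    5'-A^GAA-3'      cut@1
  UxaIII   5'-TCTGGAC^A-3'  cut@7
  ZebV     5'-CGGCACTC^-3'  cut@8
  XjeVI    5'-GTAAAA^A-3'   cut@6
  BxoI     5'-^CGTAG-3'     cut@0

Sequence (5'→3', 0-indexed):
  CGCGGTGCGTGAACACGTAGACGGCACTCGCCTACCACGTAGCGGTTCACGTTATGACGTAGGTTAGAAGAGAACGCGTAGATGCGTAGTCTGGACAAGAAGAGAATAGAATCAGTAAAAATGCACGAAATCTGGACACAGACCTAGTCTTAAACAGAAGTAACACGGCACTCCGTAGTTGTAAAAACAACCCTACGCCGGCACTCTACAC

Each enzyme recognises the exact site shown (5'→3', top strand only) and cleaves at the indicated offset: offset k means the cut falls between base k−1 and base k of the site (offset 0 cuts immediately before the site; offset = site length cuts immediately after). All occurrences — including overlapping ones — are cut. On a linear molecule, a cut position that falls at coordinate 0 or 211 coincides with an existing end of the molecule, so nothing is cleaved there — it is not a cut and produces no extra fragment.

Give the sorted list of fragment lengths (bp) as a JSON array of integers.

[2,5,5,5,5,5,8,8,9,12,12,13,14,15,17,17,19,20,20]

Per-enzyme occurrences:
  DwuIX AGAA/1: at [65, 70, 97, 102, 107, 155] ⇒ [66, 71, 98, 103, 108, 156]
  UxaIII TCTGGACA/7: at [89, 130] ⇒ [96, 137]
  ZebV CGGCACTC/8: at [21, 165, 198] ⇒ [29, 173, 206]
  XjeVI GTAAAAA/6: at [114, 180] ⇒ [120, 186]
  BxoI CGTAG/0: at [15, 37, 57, 76, 84, 173] ⇒ [15, 37, 57, 76, 84, 173]

Pooled cuts: [15, 29, 37, 57, 66, 71, 76, 84, 96, 98, 103, 108, 120, 137, 156, 173, 186, 206]

Fragment lengths:
  [0,15): 15 bp
  [15,29): 14 bp
  [29,37): 8 bp
  [37,57): 20 bp
  [57,66): 9 bp
  [66,71): 5 bp
  [71,76): 5 bp
  [76,84): 8 bp
  [84,96): 12 bp
  [96,98): 2 bp
  [98,103): 5 bp
  [103,108): 5 bp
  [108,120): 12 bp
  [120,137): 17 bp
  [137,156): 19 bp
  [156,173): 17 bp
  [173,186): 13 bp
  [186,206): 20 bp
  [206,211): 5 bp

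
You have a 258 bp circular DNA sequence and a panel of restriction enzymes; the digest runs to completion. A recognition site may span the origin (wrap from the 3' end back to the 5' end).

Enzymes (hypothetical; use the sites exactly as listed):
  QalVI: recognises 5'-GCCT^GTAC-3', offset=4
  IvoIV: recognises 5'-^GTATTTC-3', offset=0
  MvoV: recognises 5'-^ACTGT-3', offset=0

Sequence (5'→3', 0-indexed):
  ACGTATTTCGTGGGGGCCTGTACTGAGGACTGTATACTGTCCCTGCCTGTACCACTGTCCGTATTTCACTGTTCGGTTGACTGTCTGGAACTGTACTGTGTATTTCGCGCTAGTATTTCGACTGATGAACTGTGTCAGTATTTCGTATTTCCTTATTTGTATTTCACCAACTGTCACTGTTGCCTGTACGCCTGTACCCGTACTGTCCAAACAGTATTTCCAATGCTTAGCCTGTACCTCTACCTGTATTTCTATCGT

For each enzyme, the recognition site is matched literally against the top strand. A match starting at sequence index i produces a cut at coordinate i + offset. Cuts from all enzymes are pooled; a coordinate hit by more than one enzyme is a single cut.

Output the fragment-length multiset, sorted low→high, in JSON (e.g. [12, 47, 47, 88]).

[5,5,5,6,7,7,7,7,8,8,9,9,10,10,11,12,12,12,13,13,14,15,16,17,20]

Site scan:
  QalVI GCCTGTAC/4: at [15, 44, 181, 189, 229] ⇒ [19, 48, 185, 193, 233]
  IvoIV GTATTTC/0: at [2, 60, 99, 112, 137, 144, 158, 213, 245] ⇒ [2, 60, 99, 112, 137, 144, 158, 213, 245]
  MvoV ACTGT/0: at [28, 35, 53, 67, 79, 89, 94, 128, 169, 175, 201] ⇒ [28, 35, 53, 67, 79, 89, 94, 128, 169, 175, 201]

Pooled cuts: [2, 19, 28, 35, 48, 53, 60, 67, 79, 89, 94, 99, 112, 128, 137, 144, 158, 169, 175, 185, 193, 201, 213, 233, 245]

Fragments:
  2→19: 17 bp
  19→28: 9 bp
  28→35: 7 bp
  35→48: 13 bp
  48→53: 5 bp
  53→60: 7 bp
  60→67: 7 bp
  67→79: 12 bp
  79→89: 10 bp
  89→94: 5 bp
  94→99: 5 bp
  99→112: 13 bp
  112→128: 16 bp
  128→137: 9 bp
  137→144: 7 bp
  144→158: 14 bp
  158→169: 11 bp
  169→175: 6 bp
  175→185: 10 bp
  185→193: 8 bp
  193→201: 8 bp
  201→213: 12 bp
  213→233: 20 bp
  233→245: 12 bp
  245→2 (wrap): 258-245+2 = 15 bp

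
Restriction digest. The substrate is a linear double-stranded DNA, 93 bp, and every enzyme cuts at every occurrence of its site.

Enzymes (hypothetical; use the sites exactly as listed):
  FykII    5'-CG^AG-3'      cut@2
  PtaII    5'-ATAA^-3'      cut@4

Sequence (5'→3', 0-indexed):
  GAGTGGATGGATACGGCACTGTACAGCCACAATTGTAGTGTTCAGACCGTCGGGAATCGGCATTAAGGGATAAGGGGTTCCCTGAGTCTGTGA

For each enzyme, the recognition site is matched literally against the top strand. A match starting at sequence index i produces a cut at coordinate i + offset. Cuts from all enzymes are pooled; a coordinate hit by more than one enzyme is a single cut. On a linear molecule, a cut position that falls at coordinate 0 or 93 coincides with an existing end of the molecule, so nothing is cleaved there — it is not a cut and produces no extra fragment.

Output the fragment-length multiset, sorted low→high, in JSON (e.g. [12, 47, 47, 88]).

Per-enzyme occurrences:
  FykII (CGAG, off=2): no sites
  PtaII (ATAA, off=4): starts [69] → cuts [73]

All cut coordinates (distinct, sorted): [73]

Fragment lengths:
  [0,73): 73 bp
  [73,93): 20 bp

[20,73]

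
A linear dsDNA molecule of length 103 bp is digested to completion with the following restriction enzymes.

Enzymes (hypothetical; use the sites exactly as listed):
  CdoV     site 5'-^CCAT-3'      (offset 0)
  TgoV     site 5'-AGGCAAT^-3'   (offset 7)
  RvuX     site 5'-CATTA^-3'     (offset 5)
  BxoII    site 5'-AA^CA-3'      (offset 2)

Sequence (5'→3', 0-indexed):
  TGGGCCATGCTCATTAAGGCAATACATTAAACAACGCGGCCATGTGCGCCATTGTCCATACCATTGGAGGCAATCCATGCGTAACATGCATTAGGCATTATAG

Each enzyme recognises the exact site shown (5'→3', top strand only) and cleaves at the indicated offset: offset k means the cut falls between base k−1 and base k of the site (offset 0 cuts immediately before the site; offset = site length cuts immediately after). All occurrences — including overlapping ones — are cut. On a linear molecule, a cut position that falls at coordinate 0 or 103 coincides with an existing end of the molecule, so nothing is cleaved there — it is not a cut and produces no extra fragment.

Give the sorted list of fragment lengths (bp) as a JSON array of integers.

[2,3,4,5,6,7,7,7,8,9,9,10,12,14]

Scan for sites:
  CdoV CCAT/0: at [4, 39, 48, 55, 60, 74] ⇒ [4, 39, 48, 55, 60, 74]
  TgoV AGGCAAT/7: at [16, 67] ⇒ [23, 74]
  RvuX CATTA/5: at [11, 24, 88, 95] ⇒ [16, 29, 93, 100]
  BxoII AACA/2: at [29, 82] ⇒ [31, 84]

All cut coordinates (distinct, sorted): [4, 16, 23, 29, 31, 39, 48, 55, 60, 74, 84, 93, 100]

Fragment lengths:
  [0,4): 4 bp
  [4,16): 12 bp
  [16,23): 7 bp
  [23,29): 6 bp
  [29,31): 2 bp
  [31,39): 8 bp
  [39,48): 9 bp
  [48,55): 7 bp
  [55,60): 5 bp
  [60,74): 14 bp
  [74,84): 10 bp
  [84,93): 9 bp
  [93,100): 7 bp
  [100,103): 3 bp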